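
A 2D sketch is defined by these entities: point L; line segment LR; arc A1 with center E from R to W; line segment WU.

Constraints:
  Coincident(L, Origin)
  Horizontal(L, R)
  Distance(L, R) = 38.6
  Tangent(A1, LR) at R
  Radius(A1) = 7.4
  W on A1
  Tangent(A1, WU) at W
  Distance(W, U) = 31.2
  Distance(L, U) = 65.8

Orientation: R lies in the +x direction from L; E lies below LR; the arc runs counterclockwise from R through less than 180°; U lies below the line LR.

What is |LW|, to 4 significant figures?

35.88

L is at the origin; L and R share the same y with |LR| = 38.6 and R on the +x side, so R = (38.60, 0.000). The tangent condition forces ER to be normal to LR, so E = R + (0, -7.4) = (38.60, -7.400). Since EW ⟂ WU (tangency), |EU| = √(7.4² + 31.2²) = 32.07 regardless of where W sits on A1. So U lies on both circle(L, 65.8) and circle(E, 32.07); the below-LR intersection is U = (56.22, -34.19). W is the foot of the tangent from U: W = (33.52, -12.78).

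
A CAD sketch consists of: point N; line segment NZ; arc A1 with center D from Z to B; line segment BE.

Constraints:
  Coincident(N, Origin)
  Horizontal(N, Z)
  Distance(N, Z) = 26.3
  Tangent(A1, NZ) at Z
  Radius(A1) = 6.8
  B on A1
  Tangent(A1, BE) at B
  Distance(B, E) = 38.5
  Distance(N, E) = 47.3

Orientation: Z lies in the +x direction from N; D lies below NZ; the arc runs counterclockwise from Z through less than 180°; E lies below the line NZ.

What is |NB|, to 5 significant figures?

20.482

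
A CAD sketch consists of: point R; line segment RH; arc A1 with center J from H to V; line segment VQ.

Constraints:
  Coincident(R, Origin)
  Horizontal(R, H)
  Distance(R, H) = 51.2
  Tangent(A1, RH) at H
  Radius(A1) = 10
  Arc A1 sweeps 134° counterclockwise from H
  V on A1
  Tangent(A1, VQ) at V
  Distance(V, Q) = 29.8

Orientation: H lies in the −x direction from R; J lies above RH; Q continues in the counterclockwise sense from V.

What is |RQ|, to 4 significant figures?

75.23

R is at the origin; R and H share the same y with |RH| = 51.2 and H on the −x side, so H = (-51.20, 0.000). Since A1 is tangent to RH there, JH ⟂ RH, so J = H + (0, 10) = (-51.20, 10.00). On A1, H sits at bearing -90° from J; a 134° counterclockwise sweep puts V at bearing 44°, so V = J + 10.0·(cos 44°, sin 44°) = (-44.01, 16.95). Since A1 is tangent to VQ there, JV ⟂ VQ, so VQ runs along (−sin 44°, cos 44°); with |VQ| = 29.8, Q = (-64.71, 38.38). Then |RQ| = |Q − R| = 75.23.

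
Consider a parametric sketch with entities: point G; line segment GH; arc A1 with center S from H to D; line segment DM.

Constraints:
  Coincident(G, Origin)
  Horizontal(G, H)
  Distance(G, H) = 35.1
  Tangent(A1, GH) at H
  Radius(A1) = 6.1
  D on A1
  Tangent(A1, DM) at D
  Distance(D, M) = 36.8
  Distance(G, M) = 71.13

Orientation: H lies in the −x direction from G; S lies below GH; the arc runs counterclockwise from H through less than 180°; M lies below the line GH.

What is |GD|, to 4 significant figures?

39.44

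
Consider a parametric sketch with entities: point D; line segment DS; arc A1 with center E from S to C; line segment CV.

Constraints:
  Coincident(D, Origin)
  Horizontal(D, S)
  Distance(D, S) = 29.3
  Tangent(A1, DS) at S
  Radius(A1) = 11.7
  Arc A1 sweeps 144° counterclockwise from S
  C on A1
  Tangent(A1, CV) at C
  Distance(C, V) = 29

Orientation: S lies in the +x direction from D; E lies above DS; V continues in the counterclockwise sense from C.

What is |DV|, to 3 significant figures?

40.3

D is at the origin; DS is horizontal with |DS| = 29.3 and S on the +x side, so S = (29.3, 0.00). Since A1 is tangent to DS there, ES ⟂ DS, so E = S + (0, 11.7) = (29.3, 11.7). On A1, S sits at bearing -90° from E; a 144° counterclockwise sweep puts C at bearing 54°, so C = E + 11.7·(cos 54°, sin 54°) = (36.2, 21.2). The tangent condition forces EC to be normal to CV, so CV runs along (−sin 54°, cos 54°); with |CV| = 29.0, V = (12.7, 38.2). Then |DV| = |V − D| = 40.3.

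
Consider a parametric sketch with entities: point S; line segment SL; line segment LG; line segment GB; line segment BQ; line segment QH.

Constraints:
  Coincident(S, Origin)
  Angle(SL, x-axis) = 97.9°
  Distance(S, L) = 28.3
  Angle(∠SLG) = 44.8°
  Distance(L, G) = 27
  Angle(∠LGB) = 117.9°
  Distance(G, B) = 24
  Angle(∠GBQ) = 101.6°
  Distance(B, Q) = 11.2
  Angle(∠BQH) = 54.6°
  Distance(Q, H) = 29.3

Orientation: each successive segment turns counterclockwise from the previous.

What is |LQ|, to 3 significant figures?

41.0

S is at the origin; SL runs at 97.9° with length 28.3, so L = (-3.89, 28.0). ∠SLG = 44.8° gives LG at -127° from the x-axis; with |LG| = 27.0, G = (-20.1, 6.44). ∠LGB = 117.9° gives GB at -64.8° from the x-axis; with |GB| = 24.0, B = (-9.88, -15.3). ∠GBQ = 101.6° gives BQ at 13.6° from the x-axis; with |BQ| = 11.2, Q = (1.00, -12.6). Then |LQ| = |Q − L| = 41.0.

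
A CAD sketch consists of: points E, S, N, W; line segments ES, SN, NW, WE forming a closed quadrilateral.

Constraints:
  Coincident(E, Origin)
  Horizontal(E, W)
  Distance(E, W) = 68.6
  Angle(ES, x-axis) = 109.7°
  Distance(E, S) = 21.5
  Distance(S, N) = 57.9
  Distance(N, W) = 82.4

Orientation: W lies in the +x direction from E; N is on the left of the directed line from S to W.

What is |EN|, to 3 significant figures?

73.1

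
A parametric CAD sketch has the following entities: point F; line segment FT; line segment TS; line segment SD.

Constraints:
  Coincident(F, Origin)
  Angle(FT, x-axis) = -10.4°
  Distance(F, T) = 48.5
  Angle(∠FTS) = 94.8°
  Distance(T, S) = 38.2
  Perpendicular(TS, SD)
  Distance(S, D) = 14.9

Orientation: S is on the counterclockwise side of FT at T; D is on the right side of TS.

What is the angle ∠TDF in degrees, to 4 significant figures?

34.94°

∠FTS = 94.8°, so TS runs at -10.4° + (180° − 94.8°) = 74.80° from the x-axis; with |TS| = 38.2, S = T + 38.2·(cos 74.80°, sin 74.80°) = (57.72, 28.11). TS ⟂ SD; with |SD| = 14.9 on the right of TS, D = S + 14.9·(0.9650, -0.2622) = (72.10, 24.20). Then cos ∠TDF = DT·DF / (|DT||DF|), giving 34.94°.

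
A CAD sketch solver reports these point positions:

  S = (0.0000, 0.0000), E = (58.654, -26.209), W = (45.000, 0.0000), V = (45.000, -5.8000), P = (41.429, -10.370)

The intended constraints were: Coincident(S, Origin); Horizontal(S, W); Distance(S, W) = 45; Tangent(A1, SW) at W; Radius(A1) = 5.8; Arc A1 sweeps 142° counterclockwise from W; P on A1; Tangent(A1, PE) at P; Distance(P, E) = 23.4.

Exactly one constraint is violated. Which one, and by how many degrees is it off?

Tangent(A1, PE) at P — off by 4.60°.

S = (0.00, 0.00) ✓; S.y = 0.00, W.y = 0.00 ✓; |SW| = 45.00 ✓; ∠(VW, WS) = 90.00° ✓; |VW| = 5.800 ✓; bearing(V→P) − bearing(V→W) = 142.0° ✓; |VP| = 5.800 ✓; ∠(VP, PE) = 94.60° ✗; |PE| = 23.40 ✓.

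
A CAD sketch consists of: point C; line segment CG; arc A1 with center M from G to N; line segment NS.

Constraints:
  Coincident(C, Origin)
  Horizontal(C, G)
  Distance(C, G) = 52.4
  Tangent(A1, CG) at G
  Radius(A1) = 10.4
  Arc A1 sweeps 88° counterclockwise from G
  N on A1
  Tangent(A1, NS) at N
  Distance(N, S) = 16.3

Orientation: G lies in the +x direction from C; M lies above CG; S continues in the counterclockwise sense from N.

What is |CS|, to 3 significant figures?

68.6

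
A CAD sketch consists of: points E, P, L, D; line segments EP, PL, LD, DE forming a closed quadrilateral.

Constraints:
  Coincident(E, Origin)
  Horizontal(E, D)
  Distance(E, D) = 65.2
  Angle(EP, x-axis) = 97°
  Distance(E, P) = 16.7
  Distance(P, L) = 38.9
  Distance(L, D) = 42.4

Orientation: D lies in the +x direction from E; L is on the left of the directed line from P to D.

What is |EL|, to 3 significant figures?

45.5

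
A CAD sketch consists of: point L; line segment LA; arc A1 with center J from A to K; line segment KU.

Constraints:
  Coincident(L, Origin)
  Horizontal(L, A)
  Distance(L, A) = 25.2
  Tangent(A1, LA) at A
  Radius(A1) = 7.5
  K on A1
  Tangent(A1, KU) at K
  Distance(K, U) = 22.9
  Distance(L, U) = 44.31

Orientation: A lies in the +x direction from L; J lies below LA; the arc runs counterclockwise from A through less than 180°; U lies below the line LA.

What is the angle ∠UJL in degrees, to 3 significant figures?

123°

L is at the origin; LA is horizontal with |LA| = 25.2 and A on the +x side, so A = (25.2, 0.00). The tangent condition forces JA to be normal to LA, so J = A + (0, -7.5) = (25.2, -7.50). Since JK ⟂ KU (tangency), |JU| = √(7.5² + 22.9²) = 24.1 regardless of where K sits on A1. So U lies on both circle(L, 44.31) and circle(J, 24.1); the below-LA intersection is U = (32.0, -30.6). K is the foot of the tangent from U: K = (19.0, -11.8).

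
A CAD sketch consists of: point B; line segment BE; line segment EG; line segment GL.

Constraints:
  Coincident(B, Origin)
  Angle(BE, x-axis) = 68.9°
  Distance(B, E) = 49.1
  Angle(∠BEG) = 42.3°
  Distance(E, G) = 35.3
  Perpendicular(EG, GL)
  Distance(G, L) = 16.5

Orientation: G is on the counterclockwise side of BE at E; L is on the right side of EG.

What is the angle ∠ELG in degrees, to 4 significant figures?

64.95°

B is at the origin; BE runs at 68.9° with length 49.1, so E = 49.1·(cos 68.9°, sin 68.9°) = (17.68, 45.81). ∠BEG = 42.3°, so EG runs at 68.9° + (180° − 42.3°) = 206.6° from the x-axis; with |EG| = 35.3, G = E + 35.3·(cos 206.6°, sin 206.6°) = (-13.89, 30.00). EG is perpendicular to GL; with |GL| = 16.5 on the right of EG, L = G + 16.5·(-0.4478, 0.8942) = (-21.28, 44.76). Then cos ∠ELG = LE·LG / (|LE||LG|), giving 64.95°.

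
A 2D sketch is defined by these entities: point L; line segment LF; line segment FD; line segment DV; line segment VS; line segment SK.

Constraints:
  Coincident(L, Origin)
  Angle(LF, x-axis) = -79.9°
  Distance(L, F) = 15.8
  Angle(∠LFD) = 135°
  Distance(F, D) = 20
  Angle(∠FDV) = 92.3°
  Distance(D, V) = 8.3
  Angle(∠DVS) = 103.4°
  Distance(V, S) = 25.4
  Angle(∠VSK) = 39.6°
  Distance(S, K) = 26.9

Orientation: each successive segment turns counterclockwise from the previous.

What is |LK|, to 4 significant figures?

28.79

L is at the origin; LF runs at -79.9° with length 15.8, so F = (2.771, -15.56). ∠LFD = 135.0° gives FD at -34.90° from the x-axis; with |FD| = 20.0, D = (19.17, -27.00). ∠FDV = 92.3° gives DV at 52.80° from the x-axis; with |DV| = 8.3, V = (24.19, -20.39). ∠DVS = 103.4° gives VS at 129.4° from the x-axis; with |VS| = 25.4, S = (8.070, -0.7594). ∠VSK = 39.6° gives SK at -90.20° from the x-axis; with |SK| = 26.9, K = (7.976, -27.66). Then |LK| = |K − L| = 28.79.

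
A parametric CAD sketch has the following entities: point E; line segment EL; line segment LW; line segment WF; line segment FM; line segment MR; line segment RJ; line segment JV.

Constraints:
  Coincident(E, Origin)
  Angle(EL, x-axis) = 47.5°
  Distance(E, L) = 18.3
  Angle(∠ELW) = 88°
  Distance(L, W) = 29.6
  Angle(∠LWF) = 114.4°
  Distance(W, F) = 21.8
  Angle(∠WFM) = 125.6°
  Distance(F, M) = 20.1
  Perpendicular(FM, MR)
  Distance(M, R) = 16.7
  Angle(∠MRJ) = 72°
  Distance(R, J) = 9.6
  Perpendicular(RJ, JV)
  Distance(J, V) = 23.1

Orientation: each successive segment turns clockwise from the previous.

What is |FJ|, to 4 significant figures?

17.58

E is at the origin; EL runs at 47.5° with length 18.3, so L = (12.36, 13.49). ∠ELW = 88.0° gives LW at -44.50° from the x-axis; with |LW| = 29.6, W = (33.48, -7.255). ∠LWF = 114.4° gives WF at -110.1° from the x-axis; with |WF| = 21.8, F = (25.98, -27.73). ∠WFM = 125.6° gives FM at -164.5° from the x-axis; with |FM| = 20.1, M = (6.615, -33.10). FM ⟂ MR, so MR runs at 105.5°; with |MR| = 16.7, R = (2.152, -17.01). ∠MRJ = 72.0° gives RJ at -2.500° from the x-axis; with |RJ| = 9.6, J = (11.74, -17.42). Then |FJ| = |J − F| = 17.58.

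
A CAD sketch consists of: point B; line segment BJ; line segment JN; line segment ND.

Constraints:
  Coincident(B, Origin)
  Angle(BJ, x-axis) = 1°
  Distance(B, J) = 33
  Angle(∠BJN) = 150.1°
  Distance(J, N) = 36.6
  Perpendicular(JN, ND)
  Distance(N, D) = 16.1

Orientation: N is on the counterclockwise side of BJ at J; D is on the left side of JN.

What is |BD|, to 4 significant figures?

65.21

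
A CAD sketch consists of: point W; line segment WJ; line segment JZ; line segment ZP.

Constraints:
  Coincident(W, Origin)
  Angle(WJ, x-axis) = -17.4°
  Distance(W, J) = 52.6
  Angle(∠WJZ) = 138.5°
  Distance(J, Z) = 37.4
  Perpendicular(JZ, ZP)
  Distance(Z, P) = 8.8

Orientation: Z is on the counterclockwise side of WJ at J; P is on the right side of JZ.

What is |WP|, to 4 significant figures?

88.34

W is at the origin; WJ runs at -17.4° with length 52.6, so J = 52.6·(cos -17.4°, sin -17.4°) = (50.19, -15.73). ∠WJZ = 138.5°, so JZ runs at -17.4° + (180° − 138.5°) = 24.10° from the x-axis; with |JZ| = 37.4, Z = J + 37.4·(cos 24.10°, sin 24.10°) = (84.33, -0.4580). JZ ⟂ ZP; with |ZP| = 8.8 on the right of JZ, P = Z + 8.8·(0.4083, -0.9128) = (87.93, -8.491). Then |WP| = |P − W| = 88.34.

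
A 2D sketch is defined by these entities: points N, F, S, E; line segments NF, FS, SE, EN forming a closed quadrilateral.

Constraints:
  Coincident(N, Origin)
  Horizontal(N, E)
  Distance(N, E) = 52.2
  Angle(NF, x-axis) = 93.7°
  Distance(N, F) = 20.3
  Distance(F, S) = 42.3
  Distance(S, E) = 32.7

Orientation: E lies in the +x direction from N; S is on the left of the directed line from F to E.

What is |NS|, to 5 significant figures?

49.987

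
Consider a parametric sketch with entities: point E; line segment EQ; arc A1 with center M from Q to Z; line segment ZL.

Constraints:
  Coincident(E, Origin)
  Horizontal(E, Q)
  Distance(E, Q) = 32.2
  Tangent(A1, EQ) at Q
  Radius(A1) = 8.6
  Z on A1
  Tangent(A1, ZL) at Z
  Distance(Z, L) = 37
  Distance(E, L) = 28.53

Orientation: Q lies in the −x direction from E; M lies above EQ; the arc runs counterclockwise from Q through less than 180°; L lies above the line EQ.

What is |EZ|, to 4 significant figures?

26.27

E is at the origin; EQ is horizontal with |EQ| = 32.2 and Q on the −x side, so Q = (-32.20, 0.000). Tangency of A1 to EQ means the radius MQ is perpendicular to EQ, so M = Q + (0, 8.6) = (-32.20, 8.600). Since MZ ⟂ ZL (tangency), |ML| = √(8.6² + 37.0²) = 37.99 regardless of where Z sits on A1. So L lies on both circle(E, 28.53) and circle(M, 37.99); the above-EQ intersection is L = (0.1383, 28.53). Z is the foot of the tangent from L: Z = (-26.15, 2.490).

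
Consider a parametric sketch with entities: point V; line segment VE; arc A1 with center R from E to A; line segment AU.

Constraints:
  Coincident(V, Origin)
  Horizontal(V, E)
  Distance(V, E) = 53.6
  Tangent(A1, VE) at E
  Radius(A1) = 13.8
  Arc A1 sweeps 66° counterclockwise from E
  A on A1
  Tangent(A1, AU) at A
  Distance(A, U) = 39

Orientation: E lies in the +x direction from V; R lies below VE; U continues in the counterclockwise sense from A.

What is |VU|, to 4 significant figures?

50.51

V is at the origin; V and E share the same y with |VE| = 53.6 and E on the +x side, so E = (53.60, 0.000). The tangent condition forces RE to be normal to VE, so R = E + (0, -13.8) = (53.60, -13.80). On A1, E sits at bearing 90° from R; a 66° counterclockwise sweep puts A at bearing 156°, so A = R + 13.8·(cos 156°, sin 156°) = (40.99, -8.187). Tangency of A1 to AU means the radius RA is perpendicular to AU, so AU runs along (−sin 156°, cos 156°); with |AU| = 39.0, U = (25.13, -43.82). Then |VU| = |U − V| = 50.51.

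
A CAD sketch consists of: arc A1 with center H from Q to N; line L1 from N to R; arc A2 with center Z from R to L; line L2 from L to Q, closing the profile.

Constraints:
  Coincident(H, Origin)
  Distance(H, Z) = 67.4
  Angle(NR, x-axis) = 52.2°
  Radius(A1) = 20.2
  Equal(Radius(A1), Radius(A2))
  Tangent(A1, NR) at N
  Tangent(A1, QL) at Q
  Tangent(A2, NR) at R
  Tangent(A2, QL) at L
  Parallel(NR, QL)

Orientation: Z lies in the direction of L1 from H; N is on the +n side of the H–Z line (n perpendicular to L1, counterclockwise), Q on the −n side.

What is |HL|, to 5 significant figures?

70.362

The slot axis is L1's direction at 52.2°, so u = (cos 52.2°, sin 52.2°) = (0.61291, 0.79016) and n = (−sin 52.2°, cos 52.2°) = (-0.79016, 0.61291). H is at the origin and Z lies 67.4 along u from H, so Z = 67.4·u = (41.310, 53.256). Tangency of A1 to both parallel lines with radius 20.2 puts N and Q at H ± 20.2·n: N = (-15.961, 12.381), Q = (15.961, -12.381). Equal radii place R and L the same way about Z: R = Z + 20.2·n = (25.349, 65.637), L = Z − 20.2·n = (57.271, 40.876). Then |HL| = |L − H| = 70.362.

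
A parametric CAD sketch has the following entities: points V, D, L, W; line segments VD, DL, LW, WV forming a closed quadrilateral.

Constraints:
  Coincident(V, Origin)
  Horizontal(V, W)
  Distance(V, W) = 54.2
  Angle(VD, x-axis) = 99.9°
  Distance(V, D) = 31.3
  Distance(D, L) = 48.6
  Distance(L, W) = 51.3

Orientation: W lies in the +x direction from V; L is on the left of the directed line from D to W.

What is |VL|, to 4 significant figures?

63.16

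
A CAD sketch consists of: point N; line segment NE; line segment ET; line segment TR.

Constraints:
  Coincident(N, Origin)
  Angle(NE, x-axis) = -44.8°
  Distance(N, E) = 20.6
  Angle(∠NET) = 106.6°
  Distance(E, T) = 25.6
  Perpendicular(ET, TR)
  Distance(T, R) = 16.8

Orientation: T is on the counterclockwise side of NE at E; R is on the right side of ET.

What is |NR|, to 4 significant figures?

48.23

N is at the origin; NE runs at -44.8° with length 20.6, so E = 20.6·(cos -44.8°, sin -44.8°) = (14.62, -14.52). ∠NET = 106.6°, so ET runs at -44.8° + (180° − 106.6°) = 28.60° from the x-axis; with |ET| = 25.6, T = E + 25.6·(cos 28.60°, sin 28.60°) = (37.09, -2.261). ET is perpendicular to TR; with |TR| = 16.8 on the right of ET, R = T + 16.8·(0.4787, -0.8780) = (45.14, -17.01). Then |NR| = |R − N| = 48.23.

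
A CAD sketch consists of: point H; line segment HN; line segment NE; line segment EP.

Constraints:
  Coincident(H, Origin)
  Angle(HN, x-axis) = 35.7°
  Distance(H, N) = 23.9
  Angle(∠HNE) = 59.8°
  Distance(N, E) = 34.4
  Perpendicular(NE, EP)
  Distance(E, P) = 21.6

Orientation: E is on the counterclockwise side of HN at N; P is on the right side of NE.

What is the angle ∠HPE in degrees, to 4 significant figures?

27.90°

H is at the origin; HN runs at 35.7° with length 23.9, so N = 23.9·(cos 35.7°, sin 35.7°) = (19.41, 13.95). ∠HNE = 59.8°, so NE runs at 35.7° + (180° − 59.8°) = 155.9° from the x-axis; with |NE| = 34.4, E = N + 34.4·(cos 155.9°, sin 155.9°) = (-11.99, 27.99). NE is perpendicular to EP; with |EP| = 21.6 on the right of NE, P = E + 21.6·(0.4083, 0.9128) = (-3.173, 47.71). Then cos ∠HPE = PH·PE / (|PH||PE|), giving 27.90°.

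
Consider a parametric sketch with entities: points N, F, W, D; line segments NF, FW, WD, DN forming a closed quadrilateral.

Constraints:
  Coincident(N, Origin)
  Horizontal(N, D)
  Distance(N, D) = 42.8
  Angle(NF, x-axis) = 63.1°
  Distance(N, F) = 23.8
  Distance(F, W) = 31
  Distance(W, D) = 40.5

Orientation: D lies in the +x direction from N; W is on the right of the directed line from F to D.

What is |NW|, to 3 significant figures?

9.45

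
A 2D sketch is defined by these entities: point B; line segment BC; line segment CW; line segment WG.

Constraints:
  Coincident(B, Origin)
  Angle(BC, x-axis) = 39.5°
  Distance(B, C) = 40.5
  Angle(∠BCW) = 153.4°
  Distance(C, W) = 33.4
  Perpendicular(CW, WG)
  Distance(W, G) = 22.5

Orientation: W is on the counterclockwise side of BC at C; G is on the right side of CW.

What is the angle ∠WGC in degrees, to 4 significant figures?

56.03°

∠BCW = 153.4°, so CW runs at 39.5° + (180° − 153.4°) = 66.10° from the x-axis; with |CW| = 33.4, W = C + 33.4·(cos 66.10°, sin 66.10°) = (44.78, 56.30). CW ⟂ WG; with |WG| = 22.5 on the right of CW, G = W + 22.5·(0.9143, -0.4051) = (65.35, 47.18). Then cos ∠WGC = GW·GC / (|GW||GC|), giving 56.03°.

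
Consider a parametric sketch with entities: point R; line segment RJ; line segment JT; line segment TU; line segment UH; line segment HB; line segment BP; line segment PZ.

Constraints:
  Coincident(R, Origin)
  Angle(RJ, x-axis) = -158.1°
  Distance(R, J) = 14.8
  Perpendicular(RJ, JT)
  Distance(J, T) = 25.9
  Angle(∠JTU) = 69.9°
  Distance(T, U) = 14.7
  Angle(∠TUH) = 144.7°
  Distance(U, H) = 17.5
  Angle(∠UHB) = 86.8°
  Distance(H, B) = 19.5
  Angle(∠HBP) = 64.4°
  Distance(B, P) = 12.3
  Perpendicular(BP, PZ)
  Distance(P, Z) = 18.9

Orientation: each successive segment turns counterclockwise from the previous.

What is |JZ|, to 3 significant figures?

26.8

∠HBP = 64.4° gives BP at -73.9° from the x-axis; with |BP| = 12.3, P = (-5.12, -11.2). BP ⟂ PZ, so PZ runs at 16.1°; with |PZ| = 18.9, Z = (13.0, -6.00). Then |JZ| = |Z − J| = 26.8.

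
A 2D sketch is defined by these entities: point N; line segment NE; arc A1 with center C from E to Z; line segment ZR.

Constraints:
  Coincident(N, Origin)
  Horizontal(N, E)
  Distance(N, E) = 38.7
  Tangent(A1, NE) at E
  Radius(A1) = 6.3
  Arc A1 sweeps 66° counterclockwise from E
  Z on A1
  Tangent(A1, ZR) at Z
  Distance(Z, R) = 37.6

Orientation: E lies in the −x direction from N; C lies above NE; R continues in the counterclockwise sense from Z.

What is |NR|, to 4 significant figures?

41.98

N is at the origin; N and E share the same y with |NE| = 38.7 and E on the −x side, so E = (-38.70, 0.000). The tangent condition forces CE to be normal to NE, so C = E + (0, 6.3) = (-38.70, 6.300). On A1, E sits at bearing -90° from C; a 66° counterclockwise sweep puts Z at bearing -24°, so Z = C + 6.3·(cos -24°, sin -24°) = (-32.94, 3.738). Since A1 is tangent to ZR there, CZ ⟂ ZR, so ZR runs along (−sin -24°, cos -24°); with |ZR| = 37.6, R = (-17.65, 38.09). Then |NR| = |R − N| = 41.98.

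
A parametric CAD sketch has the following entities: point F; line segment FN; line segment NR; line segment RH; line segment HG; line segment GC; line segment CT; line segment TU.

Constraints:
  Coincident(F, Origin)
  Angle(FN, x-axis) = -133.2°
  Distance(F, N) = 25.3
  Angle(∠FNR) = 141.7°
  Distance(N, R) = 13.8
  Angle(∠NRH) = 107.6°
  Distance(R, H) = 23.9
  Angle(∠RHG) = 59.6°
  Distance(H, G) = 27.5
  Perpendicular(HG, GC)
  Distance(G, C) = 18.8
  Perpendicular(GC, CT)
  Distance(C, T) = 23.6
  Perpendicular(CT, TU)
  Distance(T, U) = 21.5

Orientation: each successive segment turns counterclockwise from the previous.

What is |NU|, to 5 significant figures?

29.650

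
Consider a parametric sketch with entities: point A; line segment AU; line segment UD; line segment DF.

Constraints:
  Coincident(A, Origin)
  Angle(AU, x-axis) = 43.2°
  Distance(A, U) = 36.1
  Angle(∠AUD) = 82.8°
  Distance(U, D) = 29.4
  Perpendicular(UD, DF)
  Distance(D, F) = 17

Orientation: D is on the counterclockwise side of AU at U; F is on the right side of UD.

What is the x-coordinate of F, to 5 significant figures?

14.499

∠AUD = 82.8°, so UD runs at 43.2° + (180° − 82.8°) = 140.40° from the x-axis; with |UD| = 29.4, D = U + 29.4·(cos 140.40°, sin 140.40°) = (3.6627, 43.452). UD ⟂ DF; with |DF| = 17.0 on the right of UD, F = D + 17.0·(0.63742, 0.77051) = (14.499, 56.551). So F.x = 14.499.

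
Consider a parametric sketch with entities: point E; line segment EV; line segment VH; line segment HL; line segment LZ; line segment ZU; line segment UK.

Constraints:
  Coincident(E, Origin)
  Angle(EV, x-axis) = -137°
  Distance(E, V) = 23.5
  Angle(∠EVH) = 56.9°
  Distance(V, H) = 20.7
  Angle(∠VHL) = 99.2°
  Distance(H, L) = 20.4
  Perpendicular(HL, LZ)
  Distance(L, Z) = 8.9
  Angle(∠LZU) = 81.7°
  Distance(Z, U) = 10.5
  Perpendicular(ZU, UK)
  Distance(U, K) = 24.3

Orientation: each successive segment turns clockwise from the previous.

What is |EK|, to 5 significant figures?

27.965

∠LZU = 81.7° gives ZU at -169.20° from the x-axis; with |ZU| = 10.5, U = (-8.8706, 0.66250). ZU ⟂ UK, so UK runs at 100.80°; with |UK| = 24.3, K = (-13.424, 24.532). Then |EK| = |K − E| = 27.965.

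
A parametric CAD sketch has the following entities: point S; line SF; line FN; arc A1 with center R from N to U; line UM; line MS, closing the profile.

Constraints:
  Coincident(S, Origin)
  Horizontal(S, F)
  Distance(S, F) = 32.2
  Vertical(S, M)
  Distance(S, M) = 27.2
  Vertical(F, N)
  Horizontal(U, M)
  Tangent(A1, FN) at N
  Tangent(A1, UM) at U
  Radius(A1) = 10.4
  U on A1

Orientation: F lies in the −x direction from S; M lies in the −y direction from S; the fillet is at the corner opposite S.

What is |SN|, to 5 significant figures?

36.319

S is at the origin; S and F share the same y with |SF| = 32.2 and F on the −x side, so F = (-32.200, 0.0000). S and M share the same x with |SM| = 27.2 and M on the −y side, so M = (0.0000, -27.200). The virtual corner opposite S is at (-32.200, -27.200). The tangent condition forces RN to be normal to FN and the tangent condition forces RU to be normal to UM, with radius 10.4, so the center R sits 10.4 in from both sides at R = (-21.800, -16.800). That places the tangent points at N = (-32.200, -16.800) on FN and U = (-21.800, -27.200) on UM. Then |SN| = |N − S| = 36.319.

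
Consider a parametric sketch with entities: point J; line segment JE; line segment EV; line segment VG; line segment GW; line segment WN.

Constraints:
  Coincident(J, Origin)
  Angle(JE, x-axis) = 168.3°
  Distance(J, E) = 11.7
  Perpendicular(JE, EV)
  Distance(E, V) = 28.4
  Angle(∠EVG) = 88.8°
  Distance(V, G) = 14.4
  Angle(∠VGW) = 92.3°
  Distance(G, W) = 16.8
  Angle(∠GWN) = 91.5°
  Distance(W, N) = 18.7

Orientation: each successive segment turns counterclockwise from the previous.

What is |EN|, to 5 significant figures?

11.179

J is at the origin; JE runs at 168.3° with length 11.7, so E = (-11.457, 2.3726). The perpendicularity gives EV at right angles to JE, so EV runs at -101.70°; with |EV| = 28.4, V = (-17.216, -25.437). ∠EVG = 88.8° gives VG at -10.500° from the x-axis; with |VG| = 14.4, G = (-3.0572, -28.062). ∠VGW = 92.3° gives GW at 77.200° from the x-axis; with |GW| = 16.8, W = (0.66482, -11.679). ∠GWN = 91.5° gives WN at 165.70° from the x-axis; with |WN| = 18.7, N = (-17.456, -7.0601). Then |EN| = |N − E| = 11.179.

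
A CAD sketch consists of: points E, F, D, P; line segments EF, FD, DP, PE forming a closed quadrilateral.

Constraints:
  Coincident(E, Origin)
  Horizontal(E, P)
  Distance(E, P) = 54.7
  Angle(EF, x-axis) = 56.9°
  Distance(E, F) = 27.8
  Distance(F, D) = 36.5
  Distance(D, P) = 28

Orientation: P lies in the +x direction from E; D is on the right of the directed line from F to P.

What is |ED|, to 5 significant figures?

30.663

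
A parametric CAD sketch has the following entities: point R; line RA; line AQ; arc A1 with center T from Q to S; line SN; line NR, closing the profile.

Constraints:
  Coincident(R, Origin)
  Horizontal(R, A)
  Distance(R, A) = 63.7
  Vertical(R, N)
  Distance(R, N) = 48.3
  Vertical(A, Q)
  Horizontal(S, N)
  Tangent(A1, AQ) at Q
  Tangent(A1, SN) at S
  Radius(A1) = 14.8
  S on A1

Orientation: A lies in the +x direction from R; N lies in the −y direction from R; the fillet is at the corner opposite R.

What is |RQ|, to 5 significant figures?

71.972

The virtual corner opposite R is at (63.700, -48.300). The tangent condition forces TQ to be normal to AQ and since A1 is tangent to SN there, TS ⟂ SN, with radius 14.8, so the center T sits 14.8 in from both sides at T = (48.900, -33.500). That places the tangent points at Q = (63.700, -33.500) on AQ and S = (48.900, -48.300) on SN. Then |RQ| = |Q − R| = 71.972.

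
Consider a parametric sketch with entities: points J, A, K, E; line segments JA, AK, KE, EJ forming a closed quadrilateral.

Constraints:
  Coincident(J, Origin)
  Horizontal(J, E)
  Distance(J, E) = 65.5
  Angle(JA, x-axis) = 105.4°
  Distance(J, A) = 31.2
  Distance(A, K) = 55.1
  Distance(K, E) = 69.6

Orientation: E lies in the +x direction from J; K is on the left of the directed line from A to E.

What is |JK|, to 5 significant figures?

72.507

Checks: |AK| = 55.10 ✓; |KE| = 69.60 ✓.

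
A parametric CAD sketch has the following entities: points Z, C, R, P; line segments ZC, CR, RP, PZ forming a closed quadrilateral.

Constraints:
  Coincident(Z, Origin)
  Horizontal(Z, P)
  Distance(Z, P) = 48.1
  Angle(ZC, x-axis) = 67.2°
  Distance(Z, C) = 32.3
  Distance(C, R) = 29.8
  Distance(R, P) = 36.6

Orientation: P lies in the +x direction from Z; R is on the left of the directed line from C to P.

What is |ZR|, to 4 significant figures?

55.07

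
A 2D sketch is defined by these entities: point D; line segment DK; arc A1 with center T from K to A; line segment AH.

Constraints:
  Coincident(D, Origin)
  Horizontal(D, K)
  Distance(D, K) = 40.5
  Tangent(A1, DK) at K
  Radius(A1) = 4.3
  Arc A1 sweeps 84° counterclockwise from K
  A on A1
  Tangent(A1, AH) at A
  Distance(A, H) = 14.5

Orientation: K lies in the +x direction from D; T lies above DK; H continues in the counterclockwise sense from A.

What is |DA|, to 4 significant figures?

44.94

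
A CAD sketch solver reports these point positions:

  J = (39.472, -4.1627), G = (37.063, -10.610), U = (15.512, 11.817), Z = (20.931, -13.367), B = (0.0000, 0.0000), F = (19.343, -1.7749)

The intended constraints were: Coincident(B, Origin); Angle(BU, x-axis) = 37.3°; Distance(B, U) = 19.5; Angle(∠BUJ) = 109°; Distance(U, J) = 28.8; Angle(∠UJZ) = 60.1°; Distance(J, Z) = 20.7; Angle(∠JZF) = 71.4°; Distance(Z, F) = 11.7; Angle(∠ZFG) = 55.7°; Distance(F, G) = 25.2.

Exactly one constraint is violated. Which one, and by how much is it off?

Distance(F, G) = 25.2 — off by 5.40.

B = (0.00, 0.00) ✓; BU at 37.30° ✓; |BU| = 19.50 ✓; ∠BUJ = 109.0° ✓; |UJ| = 28.80 ✓; ∠UJZ = 60.10° ✓; |JZ| = 20.70 ✓; ∠JZF = 71.40° ✓; |ZF| = 11.70 ✓; ∠ZFG = 55.70° ✓; |FG| = 19.80 ✗.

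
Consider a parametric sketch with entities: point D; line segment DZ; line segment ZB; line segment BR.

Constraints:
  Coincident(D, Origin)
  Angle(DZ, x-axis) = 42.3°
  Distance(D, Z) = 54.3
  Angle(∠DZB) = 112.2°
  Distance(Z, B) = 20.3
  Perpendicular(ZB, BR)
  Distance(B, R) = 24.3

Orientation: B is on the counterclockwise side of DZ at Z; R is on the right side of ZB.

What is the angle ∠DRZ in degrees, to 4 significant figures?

11.18°

∠DZB = 112.2°, so ZB runs at 42.3° + (180° − 112.2°) = 110.1° from the x-axis; with |ZB| = 20.3, B = Z + 20.3·(cos 110.1°, sin 110.1°) = (33.19, 55.61). ZB ⟂ BR; with |BR| = 24.3 on the right of ZB, R = B + 24.3·(0.9391, 0.3437) = (56.01, 63.96). Then cos ∠DRZ = RD·RZ / (|RD||RZ|), giving 11.18°.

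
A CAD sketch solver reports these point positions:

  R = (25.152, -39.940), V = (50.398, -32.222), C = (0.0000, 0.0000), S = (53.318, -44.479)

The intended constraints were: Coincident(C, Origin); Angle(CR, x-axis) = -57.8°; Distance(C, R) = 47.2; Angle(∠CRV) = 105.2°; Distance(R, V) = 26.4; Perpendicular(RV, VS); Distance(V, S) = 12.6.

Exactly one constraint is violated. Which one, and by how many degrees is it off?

Perpendicular(RV, VS) — off by 3.60°.

C = (0.00, 0.00) ✓; CR at -57.80° ✓; |CR| = 47.20 ✓; ∠CRV = 105.2° ✓; |RV| = 26.40 ✓; ∠(RV, VS) = 93.60° ✗; |VS| = 12.60 ✓.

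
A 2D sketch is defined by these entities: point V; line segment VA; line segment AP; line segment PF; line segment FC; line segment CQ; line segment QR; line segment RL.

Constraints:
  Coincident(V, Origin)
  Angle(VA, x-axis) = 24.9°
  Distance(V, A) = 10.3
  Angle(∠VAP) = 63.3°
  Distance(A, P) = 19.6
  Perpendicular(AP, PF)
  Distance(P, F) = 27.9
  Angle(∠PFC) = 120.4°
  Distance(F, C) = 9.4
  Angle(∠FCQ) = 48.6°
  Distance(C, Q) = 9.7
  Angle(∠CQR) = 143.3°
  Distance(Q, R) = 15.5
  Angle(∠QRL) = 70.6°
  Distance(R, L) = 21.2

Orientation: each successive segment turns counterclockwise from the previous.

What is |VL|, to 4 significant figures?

36.59

V is at the origin; VA runs at 24.9° with length 10.3, so A = (9.343, 4.337). ∠VAP = 63.3° gives AP at 141.6° from the x-axis; with |AP| = 19.6, P = (-6.018, 16.51). The perpendicularity gives PF at right angles to AP, so PF runs at -128.4°; with |PF| = 27.9, F = (-23.35, -5.354). ∠PFC = 120.4° gives FC at -68.80° from the x-axis; with |FC| = 9.4, C = (-19.95, -14.12). ∠FCQ = 48.6° gives CQ at 62.60° from the x-axis; with |CQ| = 9.7, Q = (-15.48, -5.506). ∠CQR = 143.3° gives QR at 99.30° from the x-axis; with |QR| = 15.5, R = (-17.99, 9.790). ∠QRL = 70.6° gives RL at -151.3° from the x-axis; with |RL| = 21.2, L = (-36.59, -0.3904). Then |VL| = |L − V| = 36.59.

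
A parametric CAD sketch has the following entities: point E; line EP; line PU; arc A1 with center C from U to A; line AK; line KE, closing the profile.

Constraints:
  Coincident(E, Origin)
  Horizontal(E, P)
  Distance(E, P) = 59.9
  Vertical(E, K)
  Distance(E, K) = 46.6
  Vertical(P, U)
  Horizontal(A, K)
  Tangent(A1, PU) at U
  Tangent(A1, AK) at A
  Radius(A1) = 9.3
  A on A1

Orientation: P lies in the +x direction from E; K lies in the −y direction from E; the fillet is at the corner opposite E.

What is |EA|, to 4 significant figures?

68.79

E is at the origin; E and P share the same y with |EP| = 59.9 and P on the +x side, so P = (59.90, 0.000). EK is vertical with |EK| = 46.6 and K on the −y side, so K = (0.000, -46.60). The virtual corner opposite E is at (59.90, -46.60). The tangent condition forces CU to be normal to PU and since A1 is tangent to AK there, CA ⟂ AK, with radius 9.3, so the center C sits 9.3 in from both sides at C = (50.60, -37.30). That places the tangent points at U = (59.90, -37.30) on PU and A = (50.60, -46.60) on AK. Then |EA| = |A − E| = 68.79.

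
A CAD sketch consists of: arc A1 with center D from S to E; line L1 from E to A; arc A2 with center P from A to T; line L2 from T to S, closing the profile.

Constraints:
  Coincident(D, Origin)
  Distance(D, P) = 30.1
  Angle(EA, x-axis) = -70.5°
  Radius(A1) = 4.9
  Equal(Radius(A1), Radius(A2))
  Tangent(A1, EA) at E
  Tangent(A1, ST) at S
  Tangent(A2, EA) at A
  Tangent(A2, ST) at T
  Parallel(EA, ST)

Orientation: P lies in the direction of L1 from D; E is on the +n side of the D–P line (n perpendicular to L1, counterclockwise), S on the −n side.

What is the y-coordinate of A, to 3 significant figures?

-26.7

Tangency of A1 to both parallel lines with radius 4.9 puts E and S at D ± 4.9·n: E = (4.62, 1.64), S = (-4.62, -1.64). Equal radii place A and T the same way about P: A = P + 4.9·n = (14.7, -26.7), T = P − 4.9·n = (5.43, -30.0). So A.y = -26.7.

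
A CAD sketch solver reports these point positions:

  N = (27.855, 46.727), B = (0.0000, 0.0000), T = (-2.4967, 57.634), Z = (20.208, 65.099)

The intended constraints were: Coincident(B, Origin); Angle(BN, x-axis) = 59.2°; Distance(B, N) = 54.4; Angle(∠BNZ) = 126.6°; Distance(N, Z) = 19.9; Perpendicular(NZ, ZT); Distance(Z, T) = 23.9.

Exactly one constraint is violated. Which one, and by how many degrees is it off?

Perpendicular(NZ, ZT) — off by 4.40°.

B = (0.00, 0.00) ✓; BN at 59.20° ✓; |BN| = 54.40 ✓; ∠BNZ = 126.6° ✓; |NZ| = 19.90 ✓; ∠(NZ, ZT) = 85.60° ✗; |ZT| = 23.90 ✓.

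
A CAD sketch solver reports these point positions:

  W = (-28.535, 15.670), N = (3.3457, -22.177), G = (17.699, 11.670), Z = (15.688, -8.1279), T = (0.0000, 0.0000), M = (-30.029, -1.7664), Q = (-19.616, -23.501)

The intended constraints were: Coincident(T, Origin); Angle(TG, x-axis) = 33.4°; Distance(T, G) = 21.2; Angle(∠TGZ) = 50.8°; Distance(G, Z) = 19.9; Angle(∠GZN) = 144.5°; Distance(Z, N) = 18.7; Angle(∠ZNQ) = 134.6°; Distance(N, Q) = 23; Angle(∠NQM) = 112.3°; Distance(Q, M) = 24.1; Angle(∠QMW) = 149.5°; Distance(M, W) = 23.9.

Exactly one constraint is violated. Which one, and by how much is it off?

Distance(M, W) = 23.9 — off by 6.40.

T = (0.00, 0.00) ✓; TG at 33.40° ✓; |TG| = 21.20 ✓; ∠TGZ = 50.80° ✓; |GZ| = 19.90 ✓; ∠GZN = 144.5° ✓; |ZN| = 18.70 ✓; ∠ZNQ = 134.6° ✓; |NQ| = 23.00 ✓; ∠NQM = 112.3° ✓; |QM| = 24.10 ✓; ∠QMW = 149.5° ✓; |MW| = 17.50 ✗.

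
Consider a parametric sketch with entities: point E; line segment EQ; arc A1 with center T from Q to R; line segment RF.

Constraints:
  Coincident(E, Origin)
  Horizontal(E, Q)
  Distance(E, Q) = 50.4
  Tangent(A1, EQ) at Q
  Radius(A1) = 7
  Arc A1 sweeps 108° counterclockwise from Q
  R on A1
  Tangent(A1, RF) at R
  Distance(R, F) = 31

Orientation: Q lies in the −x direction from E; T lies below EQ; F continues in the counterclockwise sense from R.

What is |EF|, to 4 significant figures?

61.22

E is at the origin; EQ is horizontal with |EQ| = 50.4 and Q on the −x side, so Q = (-50.40, 0.000). Tangency of A1 to EQ means the radius TQ is perpendicular to EQ, so T = Q + (0, -7) = (-50.40, -7.000). On A1, Q sits at bearing 90° from T; a 108° counterclockwise sweep puts R at bearing 198°, so R = T + 7.0·(cos 198°, sin 198°) = (-57.06, -9.163). A1 meets RF tangentially, so TR is at right angles to RF, so RF runs along (−sin 198°, cos 198°); with |RF| = 31.0, F = (-47.48, -38.65). Then |EF| = |F − E| = 61.22.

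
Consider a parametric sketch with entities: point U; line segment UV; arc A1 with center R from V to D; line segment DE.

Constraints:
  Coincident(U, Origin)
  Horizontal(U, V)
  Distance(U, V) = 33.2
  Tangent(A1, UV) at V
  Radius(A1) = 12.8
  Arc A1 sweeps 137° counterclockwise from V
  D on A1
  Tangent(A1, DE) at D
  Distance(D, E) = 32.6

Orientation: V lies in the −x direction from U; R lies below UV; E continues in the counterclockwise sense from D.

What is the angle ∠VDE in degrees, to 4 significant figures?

111.5°

On A1, V sits at bearing 90° from R; a 137° counterclockwise sweep puts D at bearing 227°, so D = R + 12.8·(cos 227°, sin 227°) = (-41.93, -22.16). A1 meets DE tangentially, so RD is at right angles to DE, so DE runs along (−sin 227°, cos 227°); with |DE| = 32.6, E = (-18.09, -44.39). Then cos ∠VDE = DV·DE / (|DV||DE|), giving 111.5°.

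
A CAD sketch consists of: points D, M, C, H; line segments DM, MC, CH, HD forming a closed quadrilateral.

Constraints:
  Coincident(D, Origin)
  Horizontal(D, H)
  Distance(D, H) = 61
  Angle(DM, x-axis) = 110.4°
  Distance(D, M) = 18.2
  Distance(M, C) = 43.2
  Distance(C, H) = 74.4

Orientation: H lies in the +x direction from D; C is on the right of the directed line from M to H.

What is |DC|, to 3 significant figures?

27.5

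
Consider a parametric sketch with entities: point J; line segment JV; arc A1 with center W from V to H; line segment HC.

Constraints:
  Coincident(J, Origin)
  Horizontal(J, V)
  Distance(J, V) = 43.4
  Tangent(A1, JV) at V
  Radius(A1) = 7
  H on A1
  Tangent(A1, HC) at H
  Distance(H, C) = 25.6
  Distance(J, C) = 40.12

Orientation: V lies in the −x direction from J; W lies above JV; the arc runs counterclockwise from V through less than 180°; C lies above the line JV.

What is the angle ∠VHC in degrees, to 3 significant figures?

145°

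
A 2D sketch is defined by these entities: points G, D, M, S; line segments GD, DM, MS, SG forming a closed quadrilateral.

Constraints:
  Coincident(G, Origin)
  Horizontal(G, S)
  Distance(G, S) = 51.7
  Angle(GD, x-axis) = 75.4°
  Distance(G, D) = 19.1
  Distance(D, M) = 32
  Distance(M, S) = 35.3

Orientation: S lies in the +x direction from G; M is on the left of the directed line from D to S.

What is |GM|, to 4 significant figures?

46.12

Checks: |DM| = 32.00 ✓; |MS| = 35.30 ✓.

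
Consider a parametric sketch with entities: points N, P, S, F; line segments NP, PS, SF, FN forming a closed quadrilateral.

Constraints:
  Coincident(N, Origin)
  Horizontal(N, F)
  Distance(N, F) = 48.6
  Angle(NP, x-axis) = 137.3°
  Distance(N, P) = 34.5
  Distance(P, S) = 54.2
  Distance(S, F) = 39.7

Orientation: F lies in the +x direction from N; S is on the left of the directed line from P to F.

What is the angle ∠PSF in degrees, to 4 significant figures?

110.4°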